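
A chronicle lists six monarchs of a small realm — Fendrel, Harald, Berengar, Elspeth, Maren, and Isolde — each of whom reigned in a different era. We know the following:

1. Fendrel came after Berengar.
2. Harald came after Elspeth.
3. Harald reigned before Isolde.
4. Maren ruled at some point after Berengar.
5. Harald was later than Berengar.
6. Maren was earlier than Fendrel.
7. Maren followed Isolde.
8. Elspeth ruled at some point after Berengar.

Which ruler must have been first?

Berengar

Berengar has a chain of constraints placing them before every other ruler, so Berengar must be first.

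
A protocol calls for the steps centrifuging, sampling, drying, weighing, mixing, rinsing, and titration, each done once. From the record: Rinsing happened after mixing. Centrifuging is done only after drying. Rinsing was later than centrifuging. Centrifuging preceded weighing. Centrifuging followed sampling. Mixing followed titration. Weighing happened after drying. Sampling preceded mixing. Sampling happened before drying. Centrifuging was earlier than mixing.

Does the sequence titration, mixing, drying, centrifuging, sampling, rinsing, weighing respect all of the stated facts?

The constraints require sampling before mixing, but in the proposed sequence mixing appears ahead of sampling. That one violation is enough.

no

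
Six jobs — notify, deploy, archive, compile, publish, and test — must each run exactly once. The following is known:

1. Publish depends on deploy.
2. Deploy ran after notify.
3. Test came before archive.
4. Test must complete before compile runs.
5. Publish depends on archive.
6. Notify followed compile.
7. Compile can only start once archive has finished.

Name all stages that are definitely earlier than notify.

archive, compile, test

Directly stated before notify: compile.
Archive reaches notify via archive → compile → notify.
Test reaches notify via test → compile → notify.
No chain forces deploy (or any of the others) ahead of notify.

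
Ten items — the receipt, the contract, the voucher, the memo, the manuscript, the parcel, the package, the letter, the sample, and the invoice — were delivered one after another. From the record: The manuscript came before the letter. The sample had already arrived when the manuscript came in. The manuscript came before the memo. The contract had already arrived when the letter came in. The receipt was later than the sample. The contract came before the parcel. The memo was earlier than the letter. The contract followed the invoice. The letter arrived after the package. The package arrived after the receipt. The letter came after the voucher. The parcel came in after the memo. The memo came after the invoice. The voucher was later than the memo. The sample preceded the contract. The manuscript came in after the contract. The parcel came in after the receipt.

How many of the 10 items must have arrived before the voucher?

Directly stated before the voucher: the memo.
The contract reaches the voucher via the contract → the manuscript → the memo → the voucher.
The invoice reaches the voucher via the invoice → the memo → the voucher.
The manuscript reaches the voucher via the manuscript → the memo → the voucher.
Likewise the sample reaches the voucher by chaining the stated constraints.
No chain forces the receipt (or any of the others) ahead of the voucher.
That's the contract, the invoice, the manuscript, the memo, and the sample — 5 in all.

5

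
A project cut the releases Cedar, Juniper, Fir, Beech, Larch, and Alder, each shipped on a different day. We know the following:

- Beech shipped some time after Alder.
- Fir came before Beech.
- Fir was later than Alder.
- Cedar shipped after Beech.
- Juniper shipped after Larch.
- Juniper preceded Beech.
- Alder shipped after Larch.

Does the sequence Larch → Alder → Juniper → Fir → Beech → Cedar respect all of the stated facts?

yes

Check each stated constraint against the proposed order — e.g. Juniper is ahead of Beech; Alder is ahead of Beech. Every pair is in the required order; nothing is violated.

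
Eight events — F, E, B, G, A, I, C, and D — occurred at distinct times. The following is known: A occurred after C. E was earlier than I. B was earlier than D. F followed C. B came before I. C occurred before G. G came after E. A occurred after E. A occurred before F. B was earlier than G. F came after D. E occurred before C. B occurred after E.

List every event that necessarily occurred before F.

A, B, C, D, E

Directly stated before F: A, C, and D.
B reaches F via B → D → F.
E reaches F via E → A → F.
No chain forces I (or any of the others) ahead of F.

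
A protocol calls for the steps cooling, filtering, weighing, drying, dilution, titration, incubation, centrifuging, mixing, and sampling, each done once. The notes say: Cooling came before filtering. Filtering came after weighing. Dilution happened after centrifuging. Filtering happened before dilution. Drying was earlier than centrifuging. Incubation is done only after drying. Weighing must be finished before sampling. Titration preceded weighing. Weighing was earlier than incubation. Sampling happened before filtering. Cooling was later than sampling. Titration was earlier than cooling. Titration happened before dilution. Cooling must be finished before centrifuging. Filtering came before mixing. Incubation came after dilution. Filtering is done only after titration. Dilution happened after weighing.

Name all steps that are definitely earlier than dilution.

Directly stated before dilution: centrifuging, filtering, titration, and weighing.
Cooling reaches dilution via cooling → filtering → dilution.
Drying reaches dilution via drying → centrifuging → dilution.
Sampling reaches dilution via sampling → filtering → dilution.

centrifuging, cooling, drying, filtering, sampling, titration, weighing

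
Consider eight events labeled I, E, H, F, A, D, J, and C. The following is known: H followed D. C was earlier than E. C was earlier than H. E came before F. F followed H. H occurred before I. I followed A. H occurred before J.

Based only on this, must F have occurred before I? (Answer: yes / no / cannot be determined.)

cannot be determined

No chain of stated constraints runs from F to I, and none runs from I to F either.
So the relative order of F and I is not fixed by the given facts.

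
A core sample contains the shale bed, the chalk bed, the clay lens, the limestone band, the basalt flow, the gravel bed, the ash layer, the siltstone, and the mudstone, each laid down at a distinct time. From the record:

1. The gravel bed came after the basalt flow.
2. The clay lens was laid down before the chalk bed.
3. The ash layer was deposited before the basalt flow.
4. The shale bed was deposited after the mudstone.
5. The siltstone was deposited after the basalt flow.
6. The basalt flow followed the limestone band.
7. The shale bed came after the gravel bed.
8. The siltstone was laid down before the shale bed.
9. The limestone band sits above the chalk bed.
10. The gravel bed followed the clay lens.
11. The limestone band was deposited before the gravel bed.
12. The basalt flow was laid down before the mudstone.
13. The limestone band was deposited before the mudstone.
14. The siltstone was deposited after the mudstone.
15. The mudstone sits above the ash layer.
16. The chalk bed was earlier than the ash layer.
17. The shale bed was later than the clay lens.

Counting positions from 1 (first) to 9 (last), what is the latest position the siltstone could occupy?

8

The siltstone must come before the shale bed — 1 layer forced after it.
Everything else can be placed before the siltstone in some valid order, so the siltstone can sit as late as position 9 − 1 = 8.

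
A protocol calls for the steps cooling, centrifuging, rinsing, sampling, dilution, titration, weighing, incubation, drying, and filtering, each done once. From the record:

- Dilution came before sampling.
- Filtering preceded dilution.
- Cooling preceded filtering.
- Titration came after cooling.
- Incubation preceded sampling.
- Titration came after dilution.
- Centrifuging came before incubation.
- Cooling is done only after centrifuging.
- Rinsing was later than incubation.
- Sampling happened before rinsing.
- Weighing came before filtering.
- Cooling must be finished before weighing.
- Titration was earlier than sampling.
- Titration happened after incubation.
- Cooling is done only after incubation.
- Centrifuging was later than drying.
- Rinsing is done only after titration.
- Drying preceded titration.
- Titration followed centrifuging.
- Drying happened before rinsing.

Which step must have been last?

Every other step has a chain of constraints placing it before rinsing, so rinsing is last.

rinsing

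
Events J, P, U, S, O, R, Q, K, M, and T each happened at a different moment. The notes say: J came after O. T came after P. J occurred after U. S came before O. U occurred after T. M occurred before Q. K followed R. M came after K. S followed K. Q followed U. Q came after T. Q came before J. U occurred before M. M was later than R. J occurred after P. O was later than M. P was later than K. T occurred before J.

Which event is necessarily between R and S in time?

K

Tracing the constraints gives R → K → S, so K sits after R and before S.
No other event is forced both after R and before S.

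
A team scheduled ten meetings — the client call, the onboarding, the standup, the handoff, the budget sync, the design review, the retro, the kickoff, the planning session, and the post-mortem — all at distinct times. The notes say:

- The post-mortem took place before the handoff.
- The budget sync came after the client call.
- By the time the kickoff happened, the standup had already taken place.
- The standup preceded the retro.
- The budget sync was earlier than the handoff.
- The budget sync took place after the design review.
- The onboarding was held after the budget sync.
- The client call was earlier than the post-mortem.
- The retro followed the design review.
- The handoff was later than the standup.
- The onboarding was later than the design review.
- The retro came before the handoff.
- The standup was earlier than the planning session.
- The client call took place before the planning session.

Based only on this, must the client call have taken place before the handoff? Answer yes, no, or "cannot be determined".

yes

Chain the constraints: the client call → the budget sync → the handoff. Each link is directly stated, so the client call comes before the handoff.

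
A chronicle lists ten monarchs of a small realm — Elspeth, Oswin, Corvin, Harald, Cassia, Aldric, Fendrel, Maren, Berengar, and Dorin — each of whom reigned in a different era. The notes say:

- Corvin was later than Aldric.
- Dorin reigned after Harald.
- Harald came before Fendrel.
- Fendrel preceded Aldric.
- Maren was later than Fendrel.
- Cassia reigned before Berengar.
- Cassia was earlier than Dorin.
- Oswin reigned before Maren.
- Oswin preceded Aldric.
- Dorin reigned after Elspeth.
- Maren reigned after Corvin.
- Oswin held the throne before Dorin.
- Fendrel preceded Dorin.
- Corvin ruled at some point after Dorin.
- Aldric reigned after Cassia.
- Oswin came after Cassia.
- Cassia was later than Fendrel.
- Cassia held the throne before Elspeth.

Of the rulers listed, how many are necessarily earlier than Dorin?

5

Directly stated before Dorin: Cassia, Elspeth, Fendrel, Harald, and Oswin.
That's Cassia, Elspeth, Fendrel, Harald, and Oswin — 5 in all.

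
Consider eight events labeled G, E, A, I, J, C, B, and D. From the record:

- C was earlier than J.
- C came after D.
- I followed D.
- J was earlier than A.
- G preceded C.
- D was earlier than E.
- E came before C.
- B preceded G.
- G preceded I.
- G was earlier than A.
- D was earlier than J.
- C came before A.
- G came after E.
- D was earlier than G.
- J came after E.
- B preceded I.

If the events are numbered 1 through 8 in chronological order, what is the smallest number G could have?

B, D, and E must all come before G — 3 forced predecessors.
Nothing else is forced ahead of G, so its earliest slot is position 3 + 1 = 4.

4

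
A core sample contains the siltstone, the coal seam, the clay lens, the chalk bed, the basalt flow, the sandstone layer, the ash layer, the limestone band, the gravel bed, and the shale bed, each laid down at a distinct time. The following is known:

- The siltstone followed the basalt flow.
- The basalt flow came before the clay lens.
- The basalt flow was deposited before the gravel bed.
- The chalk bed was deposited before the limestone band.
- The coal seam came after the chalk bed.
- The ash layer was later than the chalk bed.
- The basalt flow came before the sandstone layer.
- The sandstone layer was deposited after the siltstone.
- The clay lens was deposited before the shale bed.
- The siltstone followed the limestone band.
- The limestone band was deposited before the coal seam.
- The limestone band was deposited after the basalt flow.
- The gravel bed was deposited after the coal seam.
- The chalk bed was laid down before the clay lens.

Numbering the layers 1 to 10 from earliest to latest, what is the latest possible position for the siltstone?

The siltstone must come before the sandstone layer — 1 layer forced after it.
Everything else can be placed before the siltstone in some valid order, so the siltstone can sit as late as position 10 − 1 = 9.

9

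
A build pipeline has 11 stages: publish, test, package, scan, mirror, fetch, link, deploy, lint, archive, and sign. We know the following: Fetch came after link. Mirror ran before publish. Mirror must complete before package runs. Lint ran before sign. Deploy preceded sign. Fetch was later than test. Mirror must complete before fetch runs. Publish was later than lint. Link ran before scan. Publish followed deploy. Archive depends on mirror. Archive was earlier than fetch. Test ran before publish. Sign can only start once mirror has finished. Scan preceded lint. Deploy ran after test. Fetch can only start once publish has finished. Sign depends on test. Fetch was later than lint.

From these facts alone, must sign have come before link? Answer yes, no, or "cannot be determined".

Tracing the constraints gives link → scan → lint → sign, so link must come before sign.
That means sign cannot be before link.

no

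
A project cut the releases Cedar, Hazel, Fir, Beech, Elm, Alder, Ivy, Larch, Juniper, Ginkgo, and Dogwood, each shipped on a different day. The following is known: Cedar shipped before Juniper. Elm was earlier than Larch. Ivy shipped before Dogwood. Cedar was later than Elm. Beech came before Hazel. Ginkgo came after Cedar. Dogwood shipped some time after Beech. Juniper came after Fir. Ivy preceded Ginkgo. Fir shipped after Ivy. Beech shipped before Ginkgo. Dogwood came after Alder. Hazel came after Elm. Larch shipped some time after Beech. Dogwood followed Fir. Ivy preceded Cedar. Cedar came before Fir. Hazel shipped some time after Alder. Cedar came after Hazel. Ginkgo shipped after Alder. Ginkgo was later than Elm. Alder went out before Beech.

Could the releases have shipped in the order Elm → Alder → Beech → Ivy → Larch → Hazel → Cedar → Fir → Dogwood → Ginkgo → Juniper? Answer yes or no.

Check each stated constraint against the proposed order — e.g. Alder is ahead of Ginkgo; Elm is ahead of Ginkgo. Every pair is in the required order; nothing is violated.

yes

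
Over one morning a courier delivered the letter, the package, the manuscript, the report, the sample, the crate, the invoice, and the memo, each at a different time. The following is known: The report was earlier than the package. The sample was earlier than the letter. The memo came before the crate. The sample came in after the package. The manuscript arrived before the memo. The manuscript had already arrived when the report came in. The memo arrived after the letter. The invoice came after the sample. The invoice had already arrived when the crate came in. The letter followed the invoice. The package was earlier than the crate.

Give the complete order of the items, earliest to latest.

the manuscript, the report, the package, the sample, the invoice, the letter, the memo, the crate

The constraints fix every adjacent pair, so only one ordering works:
the manuscript → the report → the package → the sample → the invoice → the letter → the memo → the crate.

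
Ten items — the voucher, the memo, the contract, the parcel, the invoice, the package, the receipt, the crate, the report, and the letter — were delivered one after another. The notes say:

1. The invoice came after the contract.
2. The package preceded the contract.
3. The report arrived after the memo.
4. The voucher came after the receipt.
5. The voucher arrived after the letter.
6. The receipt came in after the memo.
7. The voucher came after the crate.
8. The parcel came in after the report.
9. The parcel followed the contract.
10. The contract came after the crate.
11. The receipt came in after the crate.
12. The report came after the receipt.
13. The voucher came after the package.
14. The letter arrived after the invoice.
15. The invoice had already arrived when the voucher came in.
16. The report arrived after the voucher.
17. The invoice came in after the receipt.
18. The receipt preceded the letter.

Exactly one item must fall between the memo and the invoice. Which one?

the receipt

Tracing the constraints gives the memo → the receipt → the invoice, so the receipt sits after the memo and before the invoice.
No other item is forced both after the memo and before the invoice.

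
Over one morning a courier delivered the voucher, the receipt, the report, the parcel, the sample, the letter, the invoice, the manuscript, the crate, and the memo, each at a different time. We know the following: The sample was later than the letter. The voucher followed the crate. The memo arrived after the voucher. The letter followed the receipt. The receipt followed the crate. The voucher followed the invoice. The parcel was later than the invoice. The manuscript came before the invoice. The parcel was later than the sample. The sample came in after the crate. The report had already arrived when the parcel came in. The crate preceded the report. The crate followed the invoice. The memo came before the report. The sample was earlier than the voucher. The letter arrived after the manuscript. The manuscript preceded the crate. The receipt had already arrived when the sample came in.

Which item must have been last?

the parcel

Every other item has a chain of constraints placing it before the parcel, so the parcel is last.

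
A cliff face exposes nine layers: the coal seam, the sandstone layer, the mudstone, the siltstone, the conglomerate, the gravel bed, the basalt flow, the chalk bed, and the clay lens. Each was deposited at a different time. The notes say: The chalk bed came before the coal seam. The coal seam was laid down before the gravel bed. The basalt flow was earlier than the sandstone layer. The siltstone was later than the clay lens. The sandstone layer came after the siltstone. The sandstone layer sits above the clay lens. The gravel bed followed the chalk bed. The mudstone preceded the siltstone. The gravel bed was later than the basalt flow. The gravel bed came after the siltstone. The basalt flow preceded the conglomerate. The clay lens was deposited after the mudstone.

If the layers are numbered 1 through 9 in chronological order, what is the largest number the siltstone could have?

7

The siltstone must come before the gravel bed and the sandstone layer — 2 layers forced after it.
Everything else can be placed before the siltstone in some valid order, so the siltstone can sit as late as position 9 − 2 = 7.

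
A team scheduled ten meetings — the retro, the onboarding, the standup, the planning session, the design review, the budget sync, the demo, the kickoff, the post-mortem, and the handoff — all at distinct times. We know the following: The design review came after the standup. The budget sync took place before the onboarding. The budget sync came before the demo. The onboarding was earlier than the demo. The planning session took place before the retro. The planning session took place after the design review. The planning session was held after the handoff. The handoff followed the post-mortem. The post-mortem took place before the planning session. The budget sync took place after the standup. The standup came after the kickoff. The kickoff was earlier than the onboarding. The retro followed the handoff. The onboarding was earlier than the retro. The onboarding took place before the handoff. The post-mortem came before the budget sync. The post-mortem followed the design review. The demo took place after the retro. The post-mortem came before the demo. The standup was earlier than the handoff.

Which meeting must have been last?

the demo

Every other meeting has a chain of constraints placing it before the demo, so the demo is last.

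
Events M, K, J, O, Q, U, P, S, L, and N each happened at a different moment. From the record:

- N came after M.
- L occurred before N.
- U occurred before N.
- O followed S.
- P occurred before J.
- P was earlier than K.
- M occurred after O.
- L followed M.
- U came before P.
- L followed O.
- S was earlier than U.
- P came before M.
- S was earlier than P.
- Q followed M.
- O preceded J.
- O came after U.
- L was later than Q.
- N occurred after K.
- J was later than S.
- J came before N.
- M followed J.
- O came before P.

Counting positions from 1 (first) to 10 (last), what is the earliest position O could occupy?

3

S and U must both come before O — 2 forced predecessors.
Nothing else is forced ahead of O, so its earliest slot is position 2 + 1 = 3.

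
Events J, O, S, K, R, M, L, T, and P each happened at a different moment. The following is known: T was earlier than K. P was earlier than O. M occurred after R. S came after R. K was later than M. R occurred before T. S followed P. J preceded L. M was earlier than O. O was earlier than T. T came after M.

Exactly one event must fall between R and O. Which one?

Tracing the constraints gives R → M → O, so M sits after R and before O.
No other event is forced both after R and before O.

M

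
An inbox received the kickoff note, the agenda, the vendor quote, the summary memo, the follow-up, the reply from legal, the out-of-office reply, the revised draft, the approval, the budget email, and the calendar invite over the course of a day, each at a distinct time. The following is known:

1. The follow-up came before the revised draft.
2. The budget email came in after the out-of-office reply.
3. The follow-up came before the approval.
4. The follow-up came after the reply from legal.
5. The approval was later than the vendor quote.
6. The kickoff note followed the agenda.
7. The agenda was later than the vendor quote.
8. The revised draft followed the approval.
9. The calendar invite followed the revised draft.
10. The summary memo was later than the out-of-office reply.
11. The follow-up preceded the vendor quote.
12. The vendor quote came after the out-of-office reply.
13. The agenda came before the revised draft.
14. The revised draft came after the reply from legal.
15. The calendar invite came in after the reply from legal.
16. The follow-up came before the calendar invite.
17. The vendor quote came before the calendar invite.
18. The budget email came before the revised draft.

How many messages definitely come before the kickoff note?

Directly stated before the kickoff note: the agenda.
The follow-up reaches the kickoff note via the follow-up → the vendor quote → the agenda → the kickoff note.
The out-of-office reply reaches the kickoff note via the out-of-office reply → the vendor quote → the agenda → the kickoff note.
The reply from legal reaches the kickoff note via the reply from legal → the follow-up → the vendor quote → the agenda → the kickoff note.
Likewise the vendor quote reaches the kickoff note by chaining the stated constraints.
That's the agenda, the follow-up, the out-of-office reply, the reply from legal, and the vendor quote — 5 in all.

5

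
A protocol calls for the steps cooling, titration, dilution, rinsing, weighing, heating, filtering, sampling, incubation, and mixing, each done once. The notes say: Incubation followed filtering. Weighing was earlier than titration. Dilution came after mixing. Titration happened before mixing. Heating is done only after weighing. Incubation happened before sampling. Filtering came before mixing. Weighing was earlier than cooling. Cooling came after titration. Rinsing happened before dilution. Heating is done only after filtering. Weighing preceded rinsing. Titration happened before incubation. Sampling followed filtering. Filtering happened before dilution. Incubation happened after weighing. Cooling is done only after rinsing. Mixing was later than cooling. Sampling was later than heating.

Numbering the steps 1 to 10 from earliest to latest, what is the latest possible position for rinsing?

Rinsing must come before cooling, dilution, and mixing — 3 steps forced after it.
Everything else can be placed before rinsing in some valid order, so rinsing can sit as late as position 10 − 3 = 7.

7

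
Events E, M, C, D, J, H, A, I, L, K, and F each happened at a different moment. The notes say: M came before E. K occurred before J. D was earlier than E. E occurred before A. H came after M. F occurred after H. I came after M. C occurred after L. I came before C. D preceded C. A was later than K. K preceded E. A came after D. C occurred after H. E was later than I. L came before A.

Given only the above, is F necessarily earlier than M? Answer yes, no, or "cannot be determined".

no

Tracing the constraints gives M → H → F, so M must come before F.
That means F cannot be before M.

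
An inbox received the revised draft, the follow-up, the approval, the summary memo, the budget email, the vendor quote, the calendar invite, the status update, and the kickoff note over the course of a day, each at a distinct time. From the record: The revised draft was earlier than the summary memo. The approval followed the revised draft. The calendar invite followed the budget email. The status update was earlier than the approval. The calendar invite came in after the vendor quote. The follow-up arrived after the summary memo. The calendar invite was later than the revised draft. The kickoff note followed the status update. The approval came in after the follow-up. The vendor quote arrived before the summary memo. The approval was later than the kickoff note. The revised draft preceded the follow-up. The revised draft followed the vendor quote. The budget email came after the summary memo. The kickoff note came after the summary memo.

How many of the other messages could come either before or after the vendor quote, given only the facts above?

Forced after the vendor quote: the approval, the budget email, the calendar invite, the follow-up, the kickoff note, the revised draft, and the summary memo.
That leaves the status update with no forced order relative to the vendor quote — 1.

1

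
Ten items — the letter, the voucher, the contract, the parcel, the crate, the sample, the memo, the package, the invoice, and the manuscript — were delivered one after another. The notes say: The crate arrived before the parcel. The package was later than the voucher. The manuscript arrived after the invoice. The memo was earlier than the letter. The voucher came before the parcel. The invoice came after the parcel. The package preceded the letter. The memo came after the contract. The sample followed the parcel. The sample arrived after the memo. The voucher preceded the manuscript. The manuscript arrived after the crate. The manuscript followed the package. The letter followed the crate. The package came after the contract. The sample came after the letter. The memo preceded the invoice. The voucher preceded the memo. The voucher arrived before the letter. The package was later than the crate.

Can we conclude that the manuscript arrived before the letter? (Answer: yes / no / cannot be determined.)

No chain of stated constraints runs from the manuscript to the letter, and none runs from the letter to the manuscript either.
So the relative order of the manuscript and the letter is not fixed by the given facts.

cannot be determined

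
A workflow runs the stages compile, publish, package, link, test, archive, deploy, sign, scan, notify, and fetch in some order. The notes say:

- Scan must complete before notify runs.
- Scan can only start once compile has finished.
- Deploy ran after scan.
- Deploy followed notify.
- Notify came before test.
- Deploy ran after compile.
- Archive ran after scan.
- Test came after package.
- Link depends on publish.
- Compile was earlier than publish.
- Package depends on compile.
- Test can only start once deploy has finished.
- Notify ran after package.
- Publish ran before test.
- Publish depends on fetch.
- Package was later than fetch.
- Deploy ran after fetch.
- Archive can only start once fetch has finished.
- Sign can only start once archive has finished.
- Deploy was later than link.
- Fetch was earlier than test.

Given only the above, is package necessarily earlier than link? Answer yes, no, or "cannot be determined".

No chain of stated constraints runs from package to link, and none runs from link to package either.
So the relative order of package and link is not fixed by the given facts.

cannot be determined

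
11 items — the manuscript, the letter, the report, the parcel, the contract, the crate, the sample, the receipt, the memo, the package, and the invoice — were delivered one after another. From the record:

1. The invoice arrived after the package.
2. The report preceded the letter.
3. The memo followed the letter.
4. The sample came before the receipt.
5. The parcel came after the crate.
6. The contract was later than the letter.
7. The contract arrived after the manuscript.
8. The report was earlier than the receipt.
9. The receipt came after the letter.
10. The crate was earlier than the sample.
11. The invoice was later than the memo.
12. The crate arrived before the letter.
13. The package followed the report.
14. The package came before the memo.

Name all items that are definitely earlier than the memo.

the crate, the letter, the package, the report

Directly stated before the memo: the letter and the package.
The crate reaches the memo via the crate → the letter → the memo.
The report reaches the memo via the report → the package → the memo.
No chain forces the receipt (or any of the others) ahead of the memo.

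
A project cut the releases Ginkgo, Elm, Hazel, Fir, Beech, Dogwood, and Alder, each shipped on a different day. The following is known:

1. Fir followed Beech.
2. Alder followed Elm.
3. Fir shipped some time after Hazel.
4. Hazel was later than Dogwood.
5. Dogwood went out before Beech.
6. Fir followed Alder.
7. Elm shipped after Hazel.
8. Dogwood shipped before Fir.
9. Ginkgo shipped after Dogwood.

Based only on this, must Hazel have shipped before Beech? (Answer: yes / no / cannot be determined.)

cannot be determined

No chain of stated constraints runs from Hazel to Beech, and none runs from Beech to Hazel either.
So the relative order of Hazel and Beech is not fixed by the given facts.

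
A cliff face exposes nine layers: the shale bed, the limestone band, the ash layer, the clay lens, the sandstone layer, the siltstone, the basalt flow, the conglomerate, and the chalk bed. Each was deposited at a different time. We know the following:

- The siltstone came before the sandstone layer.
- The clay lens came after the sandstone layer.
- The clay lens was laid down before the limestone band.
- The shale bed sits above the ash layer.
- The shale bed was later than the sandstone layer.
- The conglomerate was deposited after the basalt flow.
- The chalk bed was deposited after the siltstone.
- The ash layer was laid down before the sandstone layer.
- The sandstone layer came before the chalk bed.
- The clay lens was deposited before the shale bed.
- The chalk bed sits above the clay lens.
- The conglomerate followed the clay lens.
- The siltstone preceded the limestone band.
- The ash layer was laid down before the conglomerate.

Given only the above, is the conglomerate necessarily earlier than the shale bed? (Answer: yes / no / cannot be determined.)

cannot be determined

No chain of stated constraints runs from the conglomerate to the shale bed, and none runs from the shale bed to the conglomerate either.
So the relative order of the conglomerate and the shale bed is not fixed by the given facts.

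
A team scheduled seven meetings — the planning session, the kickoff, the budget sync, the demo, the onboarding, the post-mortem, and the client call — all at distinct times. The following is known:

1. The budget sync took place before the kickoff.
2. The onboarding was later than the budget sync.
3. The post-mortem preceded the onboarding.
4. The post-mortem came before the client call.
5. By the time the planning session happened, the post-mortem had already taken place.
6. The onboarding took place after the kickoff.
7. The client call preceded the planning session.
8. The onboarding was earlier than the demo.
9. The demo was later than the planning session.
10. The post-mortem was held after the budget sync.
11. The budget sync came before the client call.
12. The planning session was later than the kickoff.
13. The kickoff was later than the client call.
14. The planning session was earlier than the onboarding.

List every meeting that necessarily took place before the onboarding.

Directly stated before the onboarding: the budget sync, the kickoff, the planning session, and the post-mortem.
The client call reaches the onboarding via the client call → the kickoff → the onboarding.
No chain forces the demo ahead of the onboarding.

the budget sync, the client call, the kickoff, the planning session, the post-mortem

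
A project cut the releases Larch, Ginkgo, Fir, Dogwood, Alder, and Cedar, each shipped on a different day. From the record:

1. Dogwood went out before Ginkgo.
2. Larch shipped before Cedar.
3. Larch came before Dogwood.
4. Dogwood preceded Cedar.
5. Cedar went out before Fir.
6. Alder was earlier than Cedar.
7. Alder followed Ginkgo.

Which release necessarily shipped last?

Fir

Every other release has a chain of constraints placing it before Fir, so Fir is last.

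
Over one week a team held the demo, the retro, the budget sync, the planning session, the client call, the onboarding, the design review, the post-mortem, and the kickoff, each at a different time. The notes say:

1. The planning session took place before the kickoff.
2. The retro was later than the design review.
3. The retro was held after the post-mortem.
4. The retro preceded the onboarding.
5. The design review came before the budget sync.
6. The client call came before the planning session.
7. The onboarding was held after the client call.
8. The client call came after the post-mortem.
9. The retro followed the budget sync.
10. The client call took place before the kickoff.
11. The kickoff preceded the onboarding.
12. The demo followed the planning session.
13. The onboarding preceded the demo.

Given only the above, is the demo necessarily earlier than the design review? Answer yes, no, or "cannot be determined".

no

Tracing the constraints gives the design review → the retro → the onboarding → the demo, so the design review must come before the demo.
That means the demo cannot be before the design review.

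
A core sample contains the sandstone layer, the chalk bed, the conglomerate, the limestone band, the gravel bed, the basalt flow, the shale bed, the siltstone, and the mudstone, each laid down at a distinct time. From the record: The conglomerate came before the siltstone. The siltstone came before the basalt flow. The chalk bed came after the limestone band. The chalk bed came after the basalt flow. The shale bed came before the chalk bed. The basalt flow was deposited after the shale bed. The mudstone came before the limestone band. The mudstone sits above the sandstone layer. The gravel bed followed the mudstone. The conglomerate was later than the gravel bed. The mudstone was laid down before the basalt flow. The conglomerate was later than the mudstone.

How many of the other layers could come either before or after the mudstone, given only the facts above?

Forced before the mudstone: the sandstone layer; forced after the mudstone: the basalt flow, the chalk bed, the conglomerate, the gravel bed, the limestone band, and the siltstone.
That leaves the shale bed with no forced order relative to the mudstone — 1.

1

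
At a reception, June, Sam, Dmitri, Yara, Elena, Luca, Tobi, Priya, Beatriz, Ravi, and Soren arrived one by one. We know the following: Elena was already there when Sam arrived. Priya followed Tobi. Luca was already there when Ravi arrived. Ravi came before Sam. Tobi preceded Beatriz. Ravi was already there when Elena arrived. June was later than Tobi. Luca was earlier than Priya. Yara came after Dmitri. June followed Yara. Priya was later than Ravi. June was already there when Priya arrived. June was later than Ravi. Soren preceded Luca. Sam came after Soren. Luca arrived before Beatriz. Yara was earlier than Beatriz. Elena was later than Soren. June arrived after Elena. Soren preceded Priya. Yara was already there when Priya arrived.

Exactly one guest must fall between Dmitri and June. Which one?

Yara

Tracing the constraints gives Dmitri → Yara → June, so Yara sits after Dmitri and before June.
No other guest is forced both after Dmitri and before June.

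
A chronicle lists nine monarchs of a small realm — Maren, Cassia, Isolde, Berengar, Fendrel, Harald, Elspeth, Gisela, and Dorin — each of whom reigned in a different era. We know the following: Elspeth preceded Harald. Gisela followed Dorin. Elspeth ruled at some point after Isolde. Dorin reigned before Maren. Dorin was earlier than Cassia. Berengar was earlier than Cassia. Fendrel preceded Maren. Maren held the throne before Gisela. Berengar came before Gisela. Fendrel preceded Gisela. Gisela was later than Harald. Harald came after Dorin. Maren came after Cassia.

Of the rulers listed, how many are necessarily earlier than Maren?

4

Directly stated before Maren: Cassia, Dorin, and Fendrel.
Berengar reaches Maren via Berengar → Cassia → Maren.
No chain forces Elspeth (or any of the others) ahead of Maren.
That's Berengar, Cassia, Dorin, and Fendrel — 4 in all.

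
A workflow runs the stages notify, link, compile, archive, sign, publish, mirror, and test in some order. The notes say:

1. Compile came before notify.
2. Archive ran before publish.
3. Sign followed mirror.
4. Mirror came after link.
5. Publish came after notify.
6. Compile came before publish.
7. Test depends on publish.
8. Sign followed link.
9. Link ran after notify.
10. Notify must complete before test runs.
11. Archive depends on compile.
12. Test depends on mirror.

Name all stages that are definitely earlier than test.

archive, compile, link, mirror, notify, publish

Directly stated before test: mirror, notify, and publish.
Archive reaches test via archive → publish → test.
Compile reaches test via compile → publish → test.
Link reaches test via link → mirror → test.
No chain forces sign ahead of test.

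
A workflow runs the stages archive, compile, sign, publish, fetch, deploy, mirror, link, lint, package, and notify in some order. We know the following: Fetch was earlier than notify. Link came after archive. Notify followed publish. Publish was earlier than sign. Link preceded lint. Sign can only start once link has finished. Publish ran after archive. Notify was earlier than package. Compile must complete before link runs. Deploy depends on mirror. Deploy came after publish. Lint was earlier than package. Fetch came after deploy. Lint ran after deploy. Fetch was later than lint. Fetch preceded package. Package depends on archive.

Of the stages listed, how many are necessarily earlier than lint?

6

Directly stated before lint: deploy and link.
Archive reaches lint via archive → link → lint.
Compile reaches lint via compile → link → lint.
Mirror reaches lint via mirror → deploy → lint.
Likewise publish reaches lint by chaining the stated constraints.
That's archive, compile, deploy, link, mirror, and publish — 6 in all.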